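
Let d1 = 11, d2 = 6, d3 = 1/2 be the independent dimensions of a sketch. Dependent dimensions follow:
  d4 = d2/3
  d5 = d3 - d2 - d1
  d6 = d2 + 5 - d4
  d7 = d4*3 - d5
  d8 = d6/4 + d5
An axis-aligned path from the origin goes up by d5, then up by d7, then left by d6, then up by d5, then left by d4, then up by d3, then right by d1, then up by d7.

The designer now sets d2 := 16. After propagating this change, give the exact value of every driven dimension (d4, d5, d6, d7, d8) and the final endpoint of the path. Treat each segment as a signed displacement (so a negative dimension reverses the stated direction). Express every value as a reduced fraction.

d4 = 16/3
d5 = -53/2
d6 = 47/3
d7 = 85/2
d8 = -271/12
endpoint = (-10, 65/2)

Apply edit: d2 := 16
  d4 = d2/3 = 16/3
  d5 = d3 - d2 - d1 = -53/2
  d6 = d2 + 5 - d4 = 47/3
  d7 = d4*3 - d5 = 85/2
  d8 = d6/4 + d5 = -271/12
Walk from origin (0, 0):
  seg 1: up by d5 = -53/2 → (0, -53/2)
  seg 2: up by d7 = 85/2 → (0, 16)
  seg 3: left by d6 = 47/3 → (-47/3, 16)
  seg 4: up by d5 = -53/2 → (-47/3, -21/2)
  seg 5: left by d4 = 16/3 → (-21, -21/2)
  seg 6: up by d3 = 1/2 → (-21, -10)
  seg 7: right by d1 = 11 → (-10, -10)
  seg 8: up by d7 = 85/2 → (-10, 65/2)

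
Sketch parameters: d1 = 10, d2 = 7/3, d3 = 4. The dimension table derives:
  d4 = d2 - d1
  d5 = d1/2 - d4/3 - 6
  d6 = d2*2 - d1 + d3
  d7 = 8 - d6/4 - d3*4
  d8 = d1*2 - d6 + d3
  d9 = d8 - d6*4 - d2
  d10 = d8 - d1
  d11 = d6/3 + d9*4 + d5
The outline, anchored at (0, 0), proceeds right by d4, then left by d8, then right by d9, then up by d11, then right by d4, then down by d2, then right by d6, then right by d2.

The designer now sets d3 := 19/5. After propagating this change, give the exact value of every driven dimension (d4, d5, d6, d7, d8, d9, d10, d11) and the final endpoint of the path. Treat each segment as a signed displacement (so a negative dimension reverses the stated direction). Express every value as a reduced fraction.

Apply edit: d3 := 19/5
  d4 = d2 - d1 = -23/3
  d5 = d1/2 - d4/3 - 6 = 14/9
  d6 = d2*2 - d1 + d3 = -23/15
  d7 = 8 - d6/4 - d3*4 = -409/60
  d8 = d1*2 - d6 + d3 = 76/3
  d9 = d8 - d6*4 - d2 = 437/15
  d10 = d8 - d1 = 46/3
  d11 = d6/3 + d9*4 + d5 = 5291/45
Walk from origin (0, 0):
  seg 1: right by d4 = -23/3 → (-23/3, 0)
  seg 2: left by d8 = 76/3 → (-33, 0)
  seg 3: right by d9 = 437/15 → (-58/15, 0)
  seg 4: up by d11 = 5291/45 → (-58/15, 5291/45)
  seg 5: right by d4 = -23/3 → (-173/15, 5291/45)
  seg 6: down by d2 = 7/3 → (-173/15, 5186/45)
  seg 7: right by d6 = -23/15 → (-196/15, 5186/45)
  seg 8: right by d2 = 7/3 → (-161/15, 5186/45)

d4 = -23/3
d5 = 14/9
d6 = -23/15
d7 = -409/60
d8 = 76/3
d9 = 437/15
d10 = 46/3
d11 = 5291/45
endpoint = (-161/15, 5186/45)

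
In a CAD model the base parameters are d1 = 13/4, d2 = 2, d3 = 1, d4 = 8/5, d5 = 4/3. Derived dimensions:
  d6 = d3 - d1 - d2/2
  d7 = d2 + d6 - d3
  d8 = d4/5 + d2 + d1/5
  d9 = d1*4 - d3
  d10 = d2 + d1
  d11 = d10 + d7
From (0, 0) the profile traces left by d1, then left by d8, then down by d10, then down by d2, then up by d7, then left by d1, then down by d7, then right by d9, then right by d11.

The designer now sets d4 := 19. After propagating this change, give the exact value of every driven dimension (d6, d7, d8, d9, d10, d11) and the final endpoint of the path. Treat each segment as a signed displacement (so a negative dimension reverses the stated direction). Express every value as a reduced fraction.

Apply edit: d4 := 19
  d6 = d3 - d1 - d2/2 = -13/4
  d7 = d2 + d6 - d3 = -9/4
  d8 = d4/5 + d2 + d1/5 = 129/20
  d9 = d1*4 - d3 = 12
  d10 = d2 + d1 = 21/4
  d11 = d10 + d7 = 3
Walk from origin (0, 0):
  seg 1: left by d1 = 13/4 → (-13/4, 0)
  seg 2: left by d8 = 129/20 → (-97/10, 0)
  seg 3: down by d10 = 21/4 → (-97/10, -21/4)
  seg 4: down by d2 = 2 → (-97/10, -29/4)
  seg 5: up by d7 = -9/4 → (-97/10, -19/2)
  seg 6: left by d1 = 13/4 → (-259/20, -19/2)
  seg 7: down by d7 = -9/4 → (-259/20, -29/4)
  seg 8: right by d9 = 12 → (-19/20, -29/4)
  seg 9: right by d11 = 3 → (41/20, -29/4)

d6 = -13/4
d7 = -9/4
d8 = 129/20
d9 = 12
d10 = 21/4
d11 = 3
endpoint = (41/20, -29/4)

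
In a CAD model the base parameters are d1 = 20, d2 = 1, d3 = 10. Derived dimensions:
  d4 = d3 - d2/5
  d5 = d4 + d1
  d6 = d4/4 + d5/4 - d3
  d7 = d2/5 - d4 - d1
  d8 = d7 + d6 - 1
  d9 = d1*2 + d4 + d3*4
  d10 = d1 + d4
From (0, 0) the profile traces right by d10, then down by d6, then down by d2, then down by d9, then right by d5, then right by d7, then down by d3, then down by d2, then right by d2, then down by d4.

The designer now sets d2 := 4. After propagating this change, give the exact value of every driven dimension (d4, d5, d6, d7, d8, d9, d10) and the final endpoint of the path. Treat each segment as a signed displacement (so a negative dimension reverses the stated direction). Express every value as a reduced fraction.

d4 = 46/5
d5 = 146/5
d6 = -2/5
d7 = -142/5
d8 = -149/5
d9 = 446/5
d10 = 146/5
endpoint = (34, -116)

Apply edit: d2 := 4
  d4 = d3 - d2/5 = 46/5
  d5 = d4 + d1 = 146/5
  d6 = d4/4 + d5/4 - d3 = -2/5
  d7 = d2/5 - d4 - d1 = -142/5
  d8 = d7 + d6 - 1 = -149/5
  d9 = d1*2 + d4 + d3*4 = 446/5
  d10 = d1 + d4 = 146/5
Walk from origin (0, 0):
  seg 1: right by d10 = 146/5 → (146/5, 0)
  seg 2: down by d6 = -2/5 → (146/5, 2/5)
  seg 3: down by d2 = 4 → (146/5, -18/5)
  seg 4: down by d9 = 446/5 → (146/5, -464/5)
  seg 5: right by d5 = 146/5 → (292/5, -464/5)
  seg 6: right by d7 = -142/5 → (30, -464/5)
  seg 7: down by d3 = 10 → (30, -514/5)
  seg 8: down by d2 = 4 → (30, -534/5)
  seg 9: right by d2 = 4 → (34, -534/5)
  seg 10: down by d4 = 46/5 → (34, -116)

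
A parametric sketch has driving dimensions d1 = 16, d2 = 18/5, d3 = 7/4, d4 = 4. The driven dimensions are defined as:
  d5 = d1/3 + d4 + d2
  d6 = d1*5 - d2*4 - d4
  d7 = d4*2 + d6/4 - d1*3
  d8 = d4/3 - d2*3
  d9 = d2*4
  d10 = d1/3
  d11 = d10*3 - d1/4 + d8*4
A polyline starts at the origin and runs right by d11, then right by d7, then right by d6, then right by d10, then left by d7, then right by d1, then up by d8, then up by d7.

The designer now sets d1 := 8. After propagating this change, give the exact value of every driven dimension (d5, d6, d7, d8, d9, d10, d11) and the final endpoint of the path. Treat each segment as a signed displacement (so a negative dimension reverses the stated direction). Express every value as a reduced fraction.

d5 = 154/15
d6 = 108/5
d7 = -53/5
d8 = -142/15
d9 = 72/5
d10 = 8/3
d11 = -478/15
endpoint = (2/5, -301/15)

Apply edit: d1 := 8
  d5 = d1/3 + d4 + d2 = 154/15
  d6 = d1*5 - d2*4 - d4 = 108/5
  d7 = d4*2 + d6/4 - d1*3 = -53/5
  d8 = d4/3 - d2*3 = -142/15
  d9 = d2*4 = 72/5
  d10 = d1/3 = 8/3
  d11 = d10*3 - d1/4 + d8*4 = -478/15
Walk from origin (0, 0):
  seg 1: right by d11 = -478/15 → (-478/15, 0)
  seg 2: right by d7 = -53/5 → (-637/15, 0)
  seg 3: right by d6 = 108/5 → (-313/15, 0)
  seg 4: right by d10 = 8/3 → (-91/5, 0)
  seg 5: left by d7 = -53/5 → (-38/5, 0)
  seg 6: right by d1 = 8 → (2/5, 0)
  seg 7: up by d8 = -142/15 → (2/5, -142/15)
  seg 8: up by d7 = -53/5 → (2/5, -301/15)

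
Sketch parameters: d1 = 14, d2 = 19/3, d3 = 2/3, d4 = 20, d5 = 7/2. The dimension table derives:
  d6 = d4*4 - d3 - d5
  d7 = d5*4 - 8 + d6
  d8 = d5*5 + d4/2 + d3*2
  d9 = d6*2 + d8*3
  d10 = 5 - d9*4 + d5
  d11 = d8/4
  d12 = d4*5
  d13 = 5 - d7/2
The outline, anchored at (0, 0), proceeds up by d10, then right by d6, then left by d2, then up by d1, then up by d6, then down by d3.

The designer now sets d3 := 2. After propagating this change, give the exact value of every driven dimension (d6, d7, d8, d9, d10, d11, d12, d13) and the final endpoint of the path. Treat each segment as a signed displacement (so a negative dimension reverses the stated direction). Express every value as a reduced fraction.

d6 = 149/2
d7 = 161/2
d8 = 63/2
d9 = 487/2
d10 = -1931/2
d11 = 63/8
d12 = 100
d13 = -141/4
endpoint = (409/6, -879)

Apply edit: d3 := 2
  d6 = d4*4 - d3 - d5 = 149/2
  d7 = d5*4 - 8 + d6 = 161/2
  d8 = d5*5 + d4/2 + d3*2 = 63/2
  d9 = d6*2 + d8*3 = 487/2
  d10 = 5 - d9*4 + d5 = -1931/2
  d11 = d8/4 = 63/8
  d12 = d4*5 = 100
  d13 = 5 - d7/2 = -141/4
Walk from origin (0, 0):
  seg 1: up by d10 = -1931/2 → (0, -1931/2)
  seg 2: right by d6 = 149/2 → (149/2, -1931/2)
  seg 3: left by d2 = 19/3 → (409/6, -1931/2)
  seg 4: up by d1 = 14 → (409/6, -1903/2)
  seg 5: up by d6 = 149/2 → (409/6, -877)
  seg 6: down by d3 = 2 → (409/6, -879)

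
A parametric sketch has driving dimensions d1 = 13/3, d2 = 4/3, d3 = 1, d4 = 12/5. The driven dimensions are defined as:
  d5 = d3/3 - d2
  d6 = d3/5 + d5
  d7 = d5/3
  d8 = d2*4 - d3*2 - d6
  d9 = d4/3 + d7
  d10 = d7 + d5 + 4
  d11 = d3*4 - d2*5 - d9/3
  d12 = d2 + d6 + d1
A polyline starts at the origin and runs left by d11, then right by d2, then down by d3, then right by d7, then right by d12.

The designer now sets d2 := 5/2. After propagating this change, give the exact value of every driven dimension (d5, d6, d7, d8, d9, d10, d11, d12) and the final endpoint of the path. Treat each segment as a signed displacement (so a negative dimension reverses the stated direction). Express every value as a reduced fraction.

Apply edit: d2 := 5/2
  d5 = d3/3 - d2 = -13/6
  d6 = d3/5 + d5 = -59/30
  d7 = d5/3 = -13/18
  d8 = d2*4 - d3*2 - d6 = 299/30
  d9 = d4/3 + d7 = 7/90
  d10 = d7 + d5 + 4 = 10/9
  d11 = d3*4 - d2*5 - d9/3 = -1151/135
  d12 = d2 + d6 + d1 = 73/15
Walk from origin (0, 0):
  seg 1: left by d11 = -1151/135 → (1151/135, 0)
  seg 2: right by d2 = 5/2 → (2977/270, 0)
  seg 3: down by d3 = 1 → (2977/270, -1)
  seg 4: right by d7 = -13/18 → (1391/135, -1)
  seg 5: right by d12 = 73/15 → (2048/135, -1)

d5 = -13/6
d6 = -59/30
d7 = -13/18
d8 = 299/30
d9 = 7/90
d10 = 10/9
d11 = -1151/135
d12 = 73/15
endpoint = (2048/135, -1)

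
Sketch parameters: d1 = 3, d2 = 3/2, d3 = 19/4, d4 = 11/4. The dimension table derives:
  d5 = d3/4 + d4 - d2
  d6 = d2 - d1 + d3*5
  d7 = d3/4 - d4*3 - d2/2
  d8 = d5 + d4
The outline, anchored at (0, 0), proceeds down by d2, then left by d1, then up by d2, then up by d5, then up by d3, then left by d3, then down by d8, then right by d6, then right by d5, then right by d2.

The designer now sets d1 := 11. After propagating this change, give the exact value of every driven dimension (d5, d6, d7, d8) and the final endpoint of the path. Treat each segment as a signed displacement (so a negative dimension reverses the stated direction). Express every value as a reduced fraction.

Apply edit: d1 := 11
  d5 = d3/4 + d4 - d2 = 39/16
  d6 = d2 - d1 + d3*5 = 57/4
  d7 = d3/4 - d4*3 - d2/2 = -125/16
  d8 = d5 + d4 = 83/16
Walk from origin (0, 0):
  seg 1: down by d2 = 3/2 → (0, -3/2)
  seg 2: left by d1 = 11 → (-11, -3/2)
  seg 3: up by d2 = 3/2 → (-11, 0)
  seg 4: up by d5 = 39/16 → (-11, 39/16)
  seg 5: up by d3 = 19/4 → (-11, 115/16)
  seg 6: left by d3 = 19/4 → (-63/4, 115/16)
  seg 7: down by d8 = 83/16 → (-63/4, 2)
  seg 8: right by d6 = 57/4 → (-3/2, 2)
  seg 9: right by d5 = 39/16 → (15/16, 2)
  seg 10: right by d2 = 3/2 → (39/16, 2)

d5 = 39/16
d6 = 57/4
d7 = -125/16
d8 = 83/16
endpoint = (39/16, 2)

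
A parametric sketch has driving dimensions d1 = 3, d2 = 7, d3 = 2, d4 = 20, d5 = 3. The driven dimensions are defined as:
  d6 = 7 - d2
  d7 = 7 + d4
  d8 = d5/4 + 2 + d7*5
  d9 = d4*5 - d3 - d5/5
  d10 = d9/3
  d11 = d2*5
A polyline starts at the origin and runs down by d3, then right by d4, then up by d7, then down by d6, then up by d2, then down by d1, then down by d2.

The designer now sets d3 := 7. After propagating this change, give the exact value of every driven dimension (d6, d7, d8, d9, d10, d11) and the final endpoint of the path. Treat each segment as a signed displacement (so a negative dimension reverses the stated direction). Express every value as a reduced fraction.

Apply edit: d3 := 7
  d6 = 7 - d2 = 0
  d7 = 7 + d4 = 27
  d8 = d5/4 + 2 + d7*5 = 551/4
  d9 = d4*5 - d3 - d5/5 = 462/5
  d10 = d9/3 = 154/5
  d11 = d2*5 = 35
Walk from origin (0, 0):
  seg 1: down by d3 = 7 → (0, -7)
  seg 2: right by d4 = 20 → (20, -7)
  seg 3: up by d7 = 27 → (20, 20)
  seg 4: down by d6 = 0 → (20, 20)
  seg 5: up by d2 = 7 → (20, 27)
  seg 6: down by d1 = 3 → (20, 24)
  seg 7: down by d2 = 7 → (20, 17)

d6 = 0
d7 = 27
d8 = 551/4
d9 = 462/5
d10 = 154/5
d11 = 35
endpoint = (20, 17)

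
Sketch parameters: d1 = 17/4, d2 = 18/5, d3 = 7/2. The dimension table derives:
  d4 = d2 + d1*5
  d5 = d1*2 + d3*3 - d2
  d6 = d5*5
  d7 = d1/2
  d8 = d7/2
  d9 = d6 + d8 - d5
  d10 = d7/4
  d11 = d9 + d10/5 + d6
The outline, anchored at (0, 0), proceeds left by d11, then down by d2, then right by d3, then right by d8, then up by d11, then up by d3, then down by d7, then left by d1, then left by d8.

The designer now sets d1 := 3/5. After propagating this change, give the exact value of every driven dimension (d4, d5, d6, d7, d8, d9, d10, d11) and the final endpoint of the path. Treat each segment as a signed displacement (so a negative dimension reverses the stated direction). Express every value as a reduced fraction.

d4 = 33/5
d5 = 81/10
d6 = 81/2
d7 = 3/10
d8 = 3/20
d9 = 651/20
d10 = 3/40
d11 = 14613/200
endpoint = (-14033/200, 14533/200)

Apply edit: d1 := 3/5
  d4 = d2 + d1*5 = 33/5
  d5 = d1*2 + d3*3 - d2 = 81/10
  d6 = d5*5 = 81/2
  d7 = d1/2 = 3/10
  d8 = d7/2 = 3/20
  d9 = d6 + d8 - d5 = 651/20
  d10 = d7/4 = 3/40
  d11 = d9 + d10/5 + d6 = 14613/200
Walk from origin (0, 0):
  seg 1: left by d11 = 14613/200 → (-14613/200, 0)
  seg 2: down by d2 = 18/5 → (-14613/200, -18/5)
  seg 3: right by d3 = 7/2 → (-13913/200, -18/5)
  seg 4: right by d8 = 3/20 → (-13883/200, -18/5)
  seg 5: up by d11 = 14613/200 → (-13883/200, 13893/200)
  seg 6: up by d3 = 7/2 → (-13883/200, 14593/200)
  seg 7: down by d7 = 3/10 → (-13883/200, 14533/200)
  seg 8: left by d1 = 3/5 → (-14003/200, 14533/200)
  seg 9: left by d8 = 3/20 → (-14033/200, 14533/200)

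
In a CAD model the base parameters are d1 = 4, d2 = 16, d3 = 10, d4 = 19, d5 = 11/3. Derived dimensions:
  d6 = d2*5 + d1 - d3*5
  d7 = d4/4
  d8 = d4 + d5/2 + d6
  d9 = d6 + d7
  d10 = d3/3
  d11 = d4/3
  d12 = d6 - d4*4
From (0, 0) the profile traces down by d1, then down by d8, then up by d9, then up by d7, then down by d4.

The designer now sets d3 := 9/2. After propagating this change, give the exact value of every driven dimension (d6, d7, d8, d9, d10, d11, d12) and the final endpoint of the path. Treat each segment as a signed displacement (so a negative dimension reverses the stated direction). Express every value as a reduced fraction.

Apply edit: d3 := 9/2
  d6 = d2*5 + d1 - d3*5 = 123/2
  d7 = d4/4 = 19/4
  d8 = d4 + d5/2 + d6 = 247/3
  d9 = d6 + d7 = 265/4
  d10 = d3/3 = 3/2
  d11 = d4/3 = 19/3
  d12 = d6 - d4*4 = -29/2
Walk from origin (0, 0):
  seg 1: down by d1 = 4 → (0, -4)
  seg 2: down by d8 = 247/3 → (0, -259/3)
  seg 3: up by d9 = 265/4 → (0, -241/12)
  seg 4: up by d7 = 19/4 → (0, -46/3)
  seg 5: down by d4 = 19 → (0, -103/3)

d6 = 123/2
d7 = 19/4
d8 = 247/3
d9 = 265/4
d10 = 3/2
d11 = 19/3
d12 = -29/2
endpoint = (0, -103/3)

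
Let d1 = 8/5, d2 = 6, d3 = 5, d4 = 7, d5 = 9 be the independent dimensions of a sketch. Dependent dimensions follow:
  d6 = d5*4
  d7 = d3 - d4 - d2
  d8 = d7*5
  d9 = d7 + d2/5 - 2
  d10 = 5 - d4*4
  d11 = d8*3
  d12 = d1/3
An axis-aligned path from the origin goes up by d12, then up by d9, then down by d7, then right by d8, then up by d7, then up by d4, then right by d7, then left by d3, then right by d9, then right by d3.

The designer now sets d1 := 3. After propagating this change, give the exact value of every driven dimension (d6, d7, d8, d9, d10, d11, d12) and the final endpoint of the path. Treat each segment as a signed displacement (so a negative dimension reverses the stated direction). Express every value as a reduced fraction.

Apply edit: d1 := 3
  d6 = d5*4 = 36
  d7 = d3 - d4 - d2 = -8
  d8 = d7*5 = -40
  d9 = d7 + d2/5 - 2 = -44/5
  d10 = 5 - d4*4 = -23
  d11 = d8*3 = -120
  d12 = d1/3 = 1
Walk from origin (0, 0):
  seg 1: up by d12 = 1 → (0, 1)
  seg 2: up by d9 = -44/5 → (0, -39/5)
  seg 3: down by d7 = -8 → (0, 1/5)
  seg 4: right by d8 = -40 → (-40, 1/5)
  seg 5: up by d7 = -8 → (-40, -39/5)
  seg 6: up by d4 = 7 → (-40, -4/5)
  seg 7: right by d7 = -8 → (-48, -4/5)
  seg 8: left by d3 = 5 → (-53, -4/5)
  seg 9: right by d9 = -44/5 → (-309/5, -4/5)
  seg 10: right by d3 = 5 → (-284/5, -4/5)

d6 = 36
d7 = -8
d8 = -40
d9 = -44/5
d10 = -23
d11 = -120
d12 = 1
endpoint = (-284/5, -4/5)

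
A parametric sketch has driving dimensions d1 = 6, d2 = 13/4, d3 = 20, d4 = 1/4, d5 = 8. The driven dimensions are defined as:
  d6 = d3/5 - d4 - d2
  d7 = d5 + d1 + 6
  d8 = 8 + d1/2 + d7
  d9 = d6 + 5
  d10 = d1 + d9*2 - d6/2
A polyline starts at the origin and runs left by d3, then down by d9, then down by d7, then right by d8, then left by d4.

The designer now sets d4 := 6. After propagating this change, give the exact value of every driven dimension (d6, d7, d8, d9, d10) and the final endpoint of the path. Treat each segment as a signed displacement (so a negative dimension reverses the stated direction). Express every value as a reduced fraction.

d6 = -21/4
d7 = 20
d8 = 31
d9 = -1/4
d10 = 65/8
endpoint = (5, -79/4)

Apply edit: d4 := 6
  d6 = d3/5 - d4 - d2 = -21/4
  d7 = d5 + d1 + 6 = 20
  d8 = 8 + d1/2 + d7 = 31
  d9 = d6 + 5 = -1/4
  d10 = d1 + d9*2 - d6/2 = 65/8
Walk from origin (0, 0):
  seg 1: left by d3 = 20 → (-20, 0)
  seg 2: down by d9 = -1/4 → (-20, 1/4)
  seg 3: down by d7 = 20 → (-20, -79/4)
  seg 4: right by d8 = 31 → (11, -79/4)
  seg 5: left by d4 = 6 → (5, -79/4)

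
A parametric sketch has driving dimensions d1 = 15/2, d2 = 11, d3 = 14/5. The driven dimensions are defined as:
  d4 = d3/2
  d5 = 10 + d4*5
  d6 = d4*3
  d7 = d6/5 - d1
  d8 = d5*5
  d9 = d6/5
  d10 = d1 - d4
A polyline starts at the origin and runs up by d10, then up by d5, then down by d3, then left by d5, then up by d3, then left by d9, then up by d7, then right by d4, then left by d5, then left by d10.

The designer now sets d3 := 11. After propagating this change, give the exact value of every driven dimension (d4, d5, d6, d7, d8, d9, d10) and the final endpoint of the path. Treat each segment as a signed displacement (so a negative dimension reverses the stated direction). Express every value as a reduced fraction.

Apply edit: d3 := 11
  d4 = d3/2 = 11/2
  d5 = 10 + d4*5 = 75/2
  d6 = d4*3 = 33/2
  d7 = d6/5 - d1 = -21/5
  d8 = d5*5 = 375/2
  d9 = d6/5 = 33/10
  d10 = d1 - d4 = 2
Walk from origin (0, 0):
  seg 1: up by d10 = 2 → (0, 2)
  seg 2: up by d5 = 75/2 → (0, 79/2)
  seg 3: down by d3 = 11 → (0, 57/2)
  seg 4: left by d5 = 75/2 → (-75/2, 57/2)
  seg 5: up by d3 = 11 → (-75/2, 79/2)
  seg 6: left by d9 = 33/10 → (-204/5, 79/2)
  seg 7: up by d7 = -21/5 → (-204/5, 353/10)
  seg 8: right by d4 = 11/2 → (-353/10, 353/10)
  seg 9: left by d5 = 75/2 → (-364/5, 353/10)
  seg 10: left by d10 = 2 → (-374/5, 353/10)

d4 = 11/2
d5 = 75/2
d6 = 33/2
d7 = -21/5
d8 = 375/2
d9 = 33/10
d10 = 2
endpoint = (-374/5, 353/10)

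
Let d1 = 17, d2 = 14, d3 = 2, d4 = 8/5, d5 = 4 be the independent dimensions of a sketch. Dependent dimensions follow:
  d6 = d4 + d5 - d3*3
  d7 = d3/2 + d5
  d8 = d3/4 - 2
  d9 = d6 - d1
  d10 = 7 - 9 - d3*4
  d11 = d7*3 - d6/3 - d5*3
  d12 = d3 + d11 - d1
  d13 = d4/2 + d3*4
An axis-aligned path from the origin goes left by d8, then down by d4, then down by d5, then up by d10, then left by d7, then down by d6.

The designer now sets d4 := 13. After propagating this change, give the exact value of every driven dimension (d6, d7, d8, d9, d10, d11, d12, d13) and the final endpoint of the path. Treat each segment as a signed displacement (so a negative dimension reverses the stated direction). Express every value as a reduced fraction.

Apply edit: d4 := 13
  d6 = d4 + d5 - d3*3 = 11
  d7 = d3/2 + d5 = 5
  d8 = d3/4 - 2 = -3/2
  d9 = d6 - d1 = -6
  d10 = 7 - 9 - d3*4 = -10
  d11 = d7*3 - d6/3 - d5*3 = -2/3
  d12 = d3 + d11 - d1 = -47/3
  d13 = d4/2 + d3*4 = 29/2
Walk from origin (0, 0):
  seg 1: left by d8 = -3/2 → (3/2, 0)
  seg 2: down by d4 = 13 → (3/2, -13)
  seg 3: down by d5 = 4 → (3/2, -17)
  seg 4: up by d10 = -10 → (3/2, -27)
  seg 5: left by d7 = 5 → (-7/2, -27)
  seg 6: down by d6 = 11 → (-7/2, -38)

d6 = 11
d7 = 5
d8 = -3/2
d9 = -6
d10 = -10
d11 = -2/3
d12 = -47/3
d13 = 29/2
endpoint = (-7/2, -38)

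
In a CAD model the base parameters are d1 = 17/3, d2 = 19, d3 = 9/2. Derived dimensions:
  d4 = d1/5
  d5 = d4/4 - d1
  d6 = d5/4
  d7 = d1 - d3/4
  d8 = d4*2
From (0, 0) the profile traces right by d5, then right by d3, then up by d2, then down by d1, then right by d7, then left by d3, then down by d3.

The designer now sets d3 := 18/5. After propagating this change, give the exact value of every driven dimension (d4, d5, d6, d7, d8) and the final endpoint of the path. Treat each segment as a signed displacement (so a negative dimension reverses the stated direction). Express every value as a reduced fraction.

Apply edit: d3 := 18/5
  d4 = d1/5 = 17/15
  d5 = d4/4 - d1 = -323/60
  d6 = d5/4 = -323/240
  d7 = d1 - d3/4 = 143/30
  d8 = d4*2 = 34/15
Walk from origin (0, 0):
  seg 1: right by d5 = -323/60 → (-323/60, 0)
  seg 2: right by d3 = 18/5 → (-107/60, 0)
  seg 3: up by d2 = 19 → (-107/60, 19)
  seg 4: down by d1 = 17/3 → (-107/60, 40/3)
  seg 5: right by d7 = 143/30 → (179/60, 40/3)
  seg 6: left by d3 = 18/5 → (-37/60, 40/3)
  seg 7: down by d3 = 18/5 → (-37/60, 146/15)

d4 = 17/15
d5 = -323/60
d6 = -323/240
d7 = 143/30
d8 = 34/15
endpoint = (-37/60, 146/15)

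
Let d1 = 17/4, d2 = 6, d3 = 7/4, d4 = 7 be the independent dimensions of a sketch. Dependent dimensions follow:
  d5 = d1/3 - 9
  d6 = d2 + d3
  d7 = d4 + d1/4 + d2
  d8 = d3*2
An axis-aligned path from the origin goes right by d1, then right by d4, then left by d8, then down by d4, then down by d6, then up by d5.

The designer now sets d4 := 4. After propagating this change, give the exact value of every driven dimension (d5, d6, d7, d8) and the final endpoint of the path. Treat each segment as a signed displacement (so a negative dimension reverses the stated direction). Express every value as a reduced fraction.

Apply edit: d4 := 4
  d5 = d1/3 - 9 = -91/12
  d6 = d2 + d3 = 31/4
  d7 = d4 + d1/4 + d2 = 177/16
  d8 = d3*2 = 7/2
Walk from origin (0, 0):
  seg 1: right by d1 = 17/4 → (17/4, 0)
  seg 2: right by d4 = 4 → (33/4, 0)
  seg 3: left by d8 = 7/2 → (19/4, 0)
  seg 4: down by d4 = 4 → (19/4, -4)
  seg 5: down by d6 = 31/4 → (19/4, -47/4)
  seg 6: up by d5 = -91/12 → (19/4, -58/3)

d5 = -91/12
d6 = 31/4
d7 = 177/16
d8 = 7/2
endpoint = (19/4, -58/3)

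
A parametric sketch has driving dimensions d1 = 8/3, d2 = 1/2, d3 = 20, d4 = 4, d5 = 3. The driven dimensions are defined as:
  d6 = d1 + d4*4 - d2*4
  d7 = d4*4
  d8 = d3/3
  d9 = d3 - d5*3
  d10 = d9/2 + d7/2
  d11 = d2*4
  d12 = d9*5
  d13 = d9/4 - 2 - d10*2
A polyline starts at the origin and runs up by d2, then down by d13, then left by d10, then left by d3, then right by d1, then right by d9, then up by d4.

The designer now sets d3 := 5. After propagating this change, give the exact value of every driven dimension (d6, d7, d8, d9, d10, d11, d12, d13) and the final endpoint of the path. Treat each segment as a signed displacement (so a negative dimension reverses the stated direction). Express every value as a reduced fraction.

d6 = 50/3
d7 = 16
d8 = 5/3
d9 = -4
d10 = 6
d11 = 2
d12 = -20
d13 = -15
endpoint = (-37/3, 39/2)

Apply edit: d3 := 5
  d6 = d1 + d4*4 - d2*4 = 50/3
  d7 = d4*4 = 16
  d8 = d3/3 = 5/3
  d9 = d3 - d5*3 = -4
  d10 = d9/2 + d7/2 = 6
  d11 = d2*4 = 2
  d12 = d9*5 = -20
  d13 = d9/4 - 2 - d10*2 = -15
Walk from origin (0, 0):
  seg 1: up by d2 = 1/2 → (0, 1/2)
  seg 2: down by d13 = -15 → (0, 31/2)
  seg 3: left by d10 = 6 → (-6, 31/2)
  seg 4: left by d3 = 5 → (-11, 31/2)
  seg 5: right by d1 = 8/3 → (-25/3, 31/2)
  seg 6: right by d9 = -4 → (-37/3, 31/2)
  seg 7: up by d4 = 4 → (-37/3, 39/2)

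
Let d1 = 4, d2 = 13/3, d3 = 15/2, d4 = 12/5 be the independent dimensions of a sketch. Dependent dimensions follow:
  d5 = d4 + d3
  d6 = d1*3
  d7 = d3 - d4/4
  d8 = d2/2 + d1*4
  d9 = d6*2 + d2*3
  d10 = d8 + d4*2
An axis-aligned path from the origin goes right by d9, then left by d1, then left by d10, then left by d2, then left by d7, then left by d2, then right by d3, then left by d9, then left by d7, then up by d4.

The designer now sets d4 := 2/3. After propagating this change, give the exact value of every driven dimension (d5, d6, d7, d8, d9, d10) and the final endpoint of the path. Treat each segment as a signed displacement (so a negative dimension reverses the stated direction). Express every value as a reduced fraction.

d5 = 49/6
d6 = 12
d7 = 22/3
d8 = 109/6
d9 = 37
d10 = 39/2
endpoint = (-118/3, 2/3)

Apply edit: d4 := 2/3
  d5 = d4 + d3 = 49/6
  d6 = d1*3 = 12
  d7 = d3 - d4/4 = 22/3
  d8 = d2/2 + d1*4 = 109/6
  d9 = d6*2 + d2*3 = 37
  d10 = d8 + d4*2 = 39/2
Walk from origin (0, 0):
  seg 1: right by d9 = 37 → (37, 0)
  seg 2: left by d1 = 4 → (33, 0)
  seg 3: left by d10 = 39/2 → (27/2, 0)
  seg 4: left by d2 = 13/3 → (55/6, 0)
  seg 5: left by d7 = 22/3 → (11/6, 0)
  seg 6: left by d2 = 13/3 → (-5/2, 0)
  seg 7: right by d3 = 15/2 → (5, 0)
  seg 8: left by d9 = 37 → (-32, 0)
  seg 9: left by d7 = 22/3 → (-118/3, 0)
  seg 10: up by d4 = 2/3 → (-118/3, 2/3)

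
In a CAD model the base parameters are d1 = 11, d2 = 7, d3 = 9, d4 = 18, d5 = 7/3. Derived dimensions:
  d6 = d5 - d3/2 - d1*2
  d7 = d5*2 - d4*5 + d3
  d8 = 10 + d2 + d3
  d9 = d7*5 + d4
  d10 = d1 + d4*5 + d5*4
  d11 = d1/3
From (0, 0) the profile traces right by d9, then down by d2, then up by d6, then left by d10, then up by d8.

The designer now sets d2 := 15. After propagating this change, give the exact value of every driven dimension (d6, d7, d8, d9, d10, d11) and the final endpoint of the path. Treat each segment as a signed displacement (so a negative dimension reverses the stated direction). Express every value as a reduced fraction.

d6 = -145/6
d7 = -229/3
d8 = 34
d9 = -1091/3
d10 = 331/3
d11 = 11/3
endpoint = (-474, -31/6)

Apply edit: d2 := 15
  d6 = d5 - d3/2 - d1*2 = -145/6
  d7 = d5*2 - d4*5 + d3 = -229/3
  d8 = 10 + d2 + d3 = 34
  d9 = d7*5 + d4 = -1091/3
  d10 = d1 + d4*5 + d5*4 = 331/3
  d11 = d1/3 = 11/3
Walk from origin (0, 0):
  seg 1: right by d9 = -1091/3 → (-1091/3, 0)
  seg 2: down by d2 = 15 → (-1091/3, -15)
  seg 3: up by d6 = -145/6 → (-1091/3, -235/6)
  seg 4: left by d10 = 331/3 → (-474, -235/6)
  seg 5: up by d8 = 34 → (-474, -31/6)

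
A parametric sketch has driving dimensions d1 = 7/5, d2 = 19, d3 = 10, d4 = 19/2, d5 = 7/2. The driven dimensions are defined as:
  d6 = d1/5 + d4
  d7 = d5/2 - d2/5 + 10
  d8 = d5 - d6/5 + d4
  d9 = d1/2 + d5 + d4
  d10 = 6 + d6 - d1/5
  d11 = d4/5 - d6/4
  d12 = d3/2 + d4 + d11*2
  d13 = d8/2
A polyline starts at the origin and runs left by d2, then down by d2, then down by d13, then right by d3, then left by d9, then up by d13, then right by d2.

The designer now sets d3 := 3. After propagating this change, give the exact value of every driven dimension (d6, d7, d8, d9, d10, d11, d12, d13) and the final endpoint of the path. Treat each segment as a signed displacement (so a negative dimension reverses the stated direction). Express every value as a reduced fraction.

d6 = 489/50
d7 = 159/20
d8 = 2761/250
d9 = 137/10
d10 = 31/2
d11 = -109/200
d12 = 991/100
d13 = 2761/500
endpoint = (-107/10, -19)

Apply edit: d3 := 3
  d6 = d1/5 + d4 = 489/50
  d7 = d5/2 - d2/5 + 10 = 159/20
  d8 = d5 - d6/5 + d4 = 2761/250
  d9 = d1/2 + d5 + d4 = 137/10
  d10 = 6 + d6 - d1/5 = 31/2
  d11 = d4/5 - d6/4 = -109/200
  d12 = d3/2 + d4 + d11*2 = 991/100
  d13 = d8/2 = 2761/500
Walk from origin (0, 0):
  seg 1: left by d2 = 19 → (-19, 0)
  seg 2: down by d2 = 19 → (-19, -19)
  seg 3: down by d13 = 2761/500 → (-19, -12261/500)
  seg 4: right by d3 = 3 → (-16, -12261/500)
  seg 5: left by d9 = 137/10 → (-297/10, -12261/500)
  seg 6: up by d13 = 2761/500 → (-297/10, -19)
  seg 7: right by d2 = 19 → (-107/10, -19)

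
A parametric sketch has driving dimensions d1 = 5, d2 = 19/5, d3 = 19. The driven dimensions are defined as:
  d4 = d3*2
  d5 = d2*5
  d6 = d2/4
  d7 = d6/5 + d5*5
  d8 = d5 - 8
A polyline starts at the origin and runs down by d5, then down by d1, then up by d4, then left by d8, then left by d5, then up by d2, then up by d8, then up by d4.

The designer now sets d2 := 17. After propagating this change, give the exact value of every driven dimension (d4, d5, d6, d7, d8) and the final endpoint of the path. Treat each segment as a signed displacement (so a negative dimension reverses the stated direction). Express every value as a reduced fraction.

d4 = 38
d5 = 85
d6 = 17/4
d7 = 8517/20
d8 = 77
endpoint = (-162, 80)

Apply edit: d2 := 17
  d4 = d3*2 = 38
  d5 = d2*5 = 85
  d6 = d2/4 = 17/4
  d7 = d6/5 + d5*5 = 8517/20
  d8 = d5 - 8 = 77
Walk from origin (0, 0):
  seg 1: down by d5 = 85 → (0, -85)
  seg 2: down by d1 = 5 → (0, -90)
  seg 3: up by d4 = 38 → (0, -52)
  seg 4: left by d8 = 77 → (-77, -52)
  seg 5: left by d5 = 85 → (-162, -52)
  seg 6: up by d2 = 17 → (-162, -35)
  seg 7: up by d8 = 77 → (-162, 42)
  seg 8: up by d4 = 38 → (-162, 80)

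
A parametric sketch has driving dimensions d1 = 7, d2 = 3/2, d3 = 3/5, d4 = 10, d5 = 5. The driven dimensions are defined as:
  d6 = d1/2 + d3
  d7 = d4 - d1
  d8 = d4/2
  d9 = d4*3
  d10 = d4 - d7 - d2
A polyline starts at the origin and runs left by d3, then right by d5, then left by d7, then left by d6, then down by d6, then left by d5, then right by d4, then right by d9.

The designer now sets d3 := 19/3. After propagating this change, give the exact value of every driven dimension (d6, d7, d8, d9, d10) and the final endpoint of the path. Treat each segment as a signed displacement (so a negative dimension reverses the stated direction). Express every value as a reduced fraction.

d6 = 59/6
d7 = 3
d8 = 5
d9 = 30
d10 = 11/2
endpoint = (125/6, -59/6)

Apply edit: d3 := 19/3
  d6 = d1/2 + d3 = 59/6
  d7 = d4 - d1 = 3
  d8 = d4/2 = 5
  d9 = d4*3 = 30
  d10 = d4 - d7 - d2 = 11/2
Walk from origin (0, 0):
  seg 1: left by d3 = 19/3 → (-19/3, 0)
  seg 2: right by d5 = 5 → (-4/3, 0)
  seg 3: left by d7 = 3 → (-13/3, 0)
  seg 4: left by d6 = 59/6 → (-85/6, 0)
  seg 5: down by d6 = 59/6 → (-85/6, -59/6)
  seg 6: left by d5 = 5 → (-115/6, -59/6)
  seg 7: right by d4 = 10 → (-55/6, -59/6)
  seg 8: right by d9 = 30 → (125/6, -59/6)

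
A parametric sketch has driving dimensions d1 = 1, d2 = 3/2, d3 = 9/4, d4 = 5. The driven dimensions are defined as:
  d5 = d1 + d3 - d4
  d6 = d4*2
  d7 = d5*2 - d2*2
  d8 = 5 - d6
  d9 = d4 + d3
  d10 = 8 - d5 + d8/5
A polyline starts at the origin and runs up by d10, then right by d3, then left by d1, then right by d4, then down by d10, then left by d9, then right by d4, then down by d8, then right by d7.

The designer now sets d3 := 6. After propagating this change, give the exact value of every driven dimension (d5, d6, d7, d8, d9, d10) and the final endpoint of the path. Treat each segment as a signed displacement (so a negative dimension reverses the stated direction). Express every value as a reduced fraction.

Apply edit: d3 := 6
  d5 = d1 + d3 - d4 = 2
  d6 = d4*2 = 10
  d7 = d5*2 - d2*2 = 1
  d8 = 5 - d6 = -5
  d9 = d4 + d3 = 11
  d10 = 8 - d5 + d8/5 = 5
Walk from origin (0, 0):
  seg 1: up by d10 = 5 → (0, 5)
  seg 2: right by d3 = 6 → (6, 5)
  seg 3: left by d1 = 1 → (5, 5)
  seg 4: right by d4 = 5 → (10, 5)
  seg 5: down by d10 = 5 → (10, 0)
  seg 6: left by d9 = 11 → (-1, 0)
  seg 7: right by d4 = 5 → (4, 0)
  seg 8: down by d8 = -5 → (4, 5)
  seg 9: right by d7 = 1 → (5, 5)

d5 = 2
d6 = 10
d7 = 1
d8 = -5
d9 = 11
d10 = 5
endpoint = (5, 5)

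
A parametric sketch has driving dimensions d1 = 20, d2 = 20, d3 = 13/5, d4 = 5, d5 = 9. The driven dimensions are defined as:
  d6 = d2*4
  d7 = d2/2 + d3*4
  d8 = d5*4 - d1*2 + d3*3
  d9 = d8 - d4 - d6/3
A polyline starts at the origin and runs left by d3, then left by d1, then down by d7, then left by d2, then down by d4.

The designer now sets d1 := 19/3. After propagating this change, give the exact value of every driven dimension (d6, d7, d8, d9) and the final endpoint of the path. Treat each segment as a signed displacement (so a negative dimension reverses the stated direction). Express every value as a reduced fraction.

Apply edit: d1 := 19/3
  d6 = d2*4 = 80
  d7 = d2/2 + d3*4 = 102/5
  d8 = d5*4 - d1*2 + d3*3 = 467/15
  d9 = d8 - d4 - d6/3 = -8/15
Walk from origin (0, 0):
  seg 1: left by d3 = 13/5 → (-13/5, 0)
  seg 2: left by d1 = 19/3 → (-134/15, 0)
  seg 3: down by d7 = 102/5 → (-134/15, -102/5)
  seg 4: left by d2 = 20 → (-434/15, -102/5)
  seg 5: down by d4 = 5 → (-434/15, -127/5)

d6 = 80
d7 = 102/5
d8 = 467/15
d9 = -8/15
endpoint = (-434/15, -127/5)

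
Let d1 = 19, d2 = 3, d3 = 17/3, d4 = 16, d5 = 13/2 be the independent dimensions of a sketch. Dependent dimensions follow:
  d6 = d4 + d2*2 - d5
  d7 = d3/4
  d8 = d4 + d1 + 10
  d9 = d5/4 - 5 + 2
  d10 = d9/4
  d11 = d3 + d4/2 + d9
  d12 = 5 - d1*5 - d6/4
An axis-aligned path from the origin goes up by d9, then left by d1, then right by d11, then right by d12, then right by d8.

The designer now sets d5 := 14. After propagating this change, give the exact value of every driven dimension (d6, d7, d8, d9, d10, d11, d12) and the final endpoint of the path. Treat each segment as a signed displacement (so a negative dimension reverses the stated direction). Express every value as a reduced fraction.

d6 = 8
d7 = 17/12
d8 = 45
d9 = 1/2
d10 = 1/8
d11 = 85/6
d12 = -92
endpoint = (-311/6, 1/2)

Apply edit: d5 := 14
  d6 = d4 + d2*2 - d5 = 8
  d7 = d3/4 = 17/12
  d8 = d4 + d1 + 10 = 45
  d9 = d5/4 - 5 + 2 = 1/2
  d10 = d9/4 = 1/8
  d11 = d3 + d4/2 + d9 = 85/6
  d12 = 5 - d1*5 - d6/4 = -92
Walk from origin (0, 0):
  seg 1: up by d9 = 1/2 → (0, 1/2)
  seg 2: left by d1 = 19 → (-19, 1/2)
  seg 3: right by d11 = 85/6 → (-29/6, 1/2)
  seg 4: right by d12 = -92 → (-581/6, 1/2)
  seg 5: right by d8 = 45 → (-311/6, 1/2)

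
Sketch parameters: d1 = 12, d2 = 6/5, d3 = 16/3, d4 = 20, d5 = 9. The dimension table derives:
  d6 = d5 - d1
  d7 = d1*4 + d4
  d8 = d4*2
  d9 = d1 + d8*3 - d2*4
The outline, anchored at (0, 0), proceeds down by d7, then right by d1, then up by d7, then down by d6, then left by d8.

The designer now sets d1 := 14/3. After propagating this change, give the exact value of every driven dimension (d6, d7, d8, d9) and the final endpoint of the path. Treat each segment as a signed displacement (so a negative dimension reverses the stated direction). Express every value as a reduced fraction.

d6 = 13/3
d7 = 116/3
d8 = 40
d9 = 1798/15
endpoint = (-106/3, -13/3)

Apply edit: d1 := 14/3
  d6 = d5 - d1 = 13/3
  d7 = d1*4 + d4 = 116/3
  d8 = d4*2 = 40
  d9 = d1 + d8*3 - d2*4 = 1798/15
Walk from origin (0, 0):
  seg 1: down by d7 = 116/3 → (0, -116/3)
  seg 2: right by d1 = 14/3 → (14/3, -116/3)
  seg 3: up by d7 = 116/3 → (14/3, 0)
  seg 4: down by d6 = 13/3 → (14/3, -13/3)
  seg 5: left by d8 = 40 → (-106/3, -13/3)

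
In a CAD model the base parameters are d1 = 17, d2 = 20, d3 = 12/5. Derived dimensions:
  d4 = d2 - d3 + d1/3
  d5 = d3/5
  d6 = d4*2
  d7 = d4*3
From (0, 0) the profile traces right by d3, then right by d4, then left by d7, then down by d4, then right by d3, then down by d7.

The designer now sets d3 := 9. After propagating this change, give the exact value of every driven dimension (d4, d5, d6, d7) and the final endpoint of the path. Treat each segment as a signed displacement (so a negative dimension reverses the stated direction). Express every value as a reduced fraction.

d4 = 50/3
d5 = 9/5
d6 = 100/3
d7 = 50
endpoint = (-46/3, -200/3)

Apply edit: d3 := 9
  d4 = d2 - d3 + d1/3 = 50/3
  d5 = d3/5 = 9/5
  d6 = d4*2 = 100/3
  d7 = d4*3 = 50
Walk from origin (0, 0):
  seg 1: right by d3 = 9 → (9, 0)
  seg 2: right by d4 = 50/3 → (77/3, 0)
  seg 3: left by d7 = 50 → (-73/3, 0)
  seg 4: down by d4 = 50/3 → (-73/3, -50/3)
  seg 5: right by d3 = 9 → (-46/3, -50/3)
  seg 6: down by d7 = 50 → (-46/3, -200/3)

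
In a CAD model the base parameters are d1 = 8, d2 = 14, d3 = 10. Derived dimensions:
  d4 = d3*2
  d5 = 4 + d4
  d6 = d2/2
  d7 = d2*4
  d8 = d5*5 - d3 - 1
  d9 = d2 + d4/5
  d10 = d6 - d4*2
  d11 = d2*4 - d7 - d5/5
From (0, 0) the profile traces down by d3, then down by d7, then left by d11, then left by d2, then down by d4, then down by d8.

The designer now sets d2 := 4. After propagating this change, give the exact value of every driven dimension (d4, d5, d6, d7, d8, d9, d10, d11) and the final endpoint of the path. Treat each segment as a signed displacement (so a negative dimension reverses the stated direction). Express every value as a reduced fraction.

d4 = 20
d5 = 24
d6 = 2
d7 = 16
d8 = 109
d9 = 8
d10 = -38
d11 = -24/5
endpoint = (4/5, -155)

Apply edit: d2 := 4
  d4 = d3*2 = 20
  d5 = 4 + d4 = 24
  d6 = d2/2 = 2
  d7 = d2*4 = 16
  d8 = d5*5 - d3 - 1 = 109
  d9 = d2 + d4/5 = 8
  d10 = d6 - d4*2 = -38
  d11 = d2*4 - d7 - d5/5 = -24/5
Walk from origin (0, 0):
  seg 1: down by d3 = 10 → (0, -10)
  seg 2: down by d7 = 16 → (0, -26)
  seg 3: left by d11 = -24/5 → (24/5, -26)
  seg 4: left by d2 = 4 → (4/5, -26)
  seg 5: down by d4 = 20 → (4/5, -46)
  seg 6: down by d8 = 109 → (4/5, -155)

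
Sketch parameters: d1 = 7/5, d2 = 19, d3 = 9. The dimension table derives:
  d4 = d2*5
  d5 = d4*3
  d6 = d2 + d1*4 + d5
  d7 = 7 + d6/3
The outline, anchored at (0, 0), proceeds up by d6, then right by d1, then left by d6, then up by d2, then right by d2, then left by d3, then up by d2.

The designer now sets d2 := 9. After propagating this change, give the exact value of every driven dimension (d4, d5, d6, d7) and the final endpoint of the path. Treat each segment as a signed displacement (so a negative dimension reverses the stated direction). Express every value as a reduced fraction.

Apply edit: d2 := 9
  d4 = d2*5 = 45
  d5 = d4*3 = 135
  d6 = d2 + d1*4 + d5 = 748/5
  d7 = 7 + d6/3 = 853/15
Walk from origin (0, 0):
  seg 1: up by d6 = 748/5 → (0, 748/5)
  seg 2: right by d1 = 7/5 → (7/5, 748/5)
  seg 3: left by d6 = 748/5 → (-741/5, 748/5)
  seg 4: up by d2 = 9 → (-741/5, 793/5)
  seg 5: right by d2 = 9 → (-696/5, 793/5)
  seg 6: left by d3 = 9 → (-741/5, 793/5)
  seg 7: up by d2 = 9 → (-741/5, 838/5)

d4 = 45
d5 = 135
d6 = 748/5
d7 = 853/15
endpoint = (-741/5, 838/5)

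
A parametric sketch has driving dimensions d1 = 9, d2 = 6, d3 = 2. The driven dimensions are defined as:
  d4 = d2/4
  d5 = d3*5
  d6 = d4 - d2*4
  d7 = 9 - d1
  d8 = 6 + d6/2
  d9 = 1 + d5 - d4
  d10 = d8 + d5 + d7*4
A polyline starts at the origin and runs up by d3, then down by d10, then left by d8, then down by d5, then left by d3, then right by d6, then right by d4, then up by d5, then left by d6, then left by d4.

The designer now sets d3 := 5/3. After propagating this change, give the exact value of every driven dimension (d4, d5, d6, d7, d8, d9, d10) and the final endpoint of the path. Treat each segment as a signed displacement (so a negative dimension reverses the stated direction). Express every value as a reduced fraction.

Apply edit: d3 := 5/3
  d4 = d2/4 = 3/2
  d5 = d3*5 = 25/3
  d6 = d4 - d2*4 = -45/2
  d7 = 9 - d1 = 0
  d8 = 6 + d6/2 = -21/4
  d9 = 1 + d5 - d4 = 47/6
  d10 = d8 + d5 + d7*4 = 37/12
Walk from origin (0, 0):
  seg 1: up by d3 = 5/3 → (0, 5/3)
  seg 2: down by d10 = 37/12 → (0, -17/12)
  seg 3: left by d8 = -21/4 → (21/4, -17/12)
  seg 4: down by d5 = 25/3 → (21/4, -39/4)
  seg 5: left by d3 = 5/3 → (43/12, -39/4)
  seg 6: right by d6 = -45/2 → (-227/12, -39/4)
  seg 7: right by d4 = 3/2 → (-209/12, -39/4)
  seg 8: up by d5 = 25/3 → (-209/12, -17/12)
  seg 9: left by d6 = -45/2 → (61/12, -17/12)
  seg 10: left by d4 = 3/2 → (43/12, -17/12)

d4 = 3/2
d5 = 25/3
d6 = -45/2
d7 = 0
d8 = -21/4
d9 = 47/6
d10 = 37/12
endpoint = (43/12, -17/12)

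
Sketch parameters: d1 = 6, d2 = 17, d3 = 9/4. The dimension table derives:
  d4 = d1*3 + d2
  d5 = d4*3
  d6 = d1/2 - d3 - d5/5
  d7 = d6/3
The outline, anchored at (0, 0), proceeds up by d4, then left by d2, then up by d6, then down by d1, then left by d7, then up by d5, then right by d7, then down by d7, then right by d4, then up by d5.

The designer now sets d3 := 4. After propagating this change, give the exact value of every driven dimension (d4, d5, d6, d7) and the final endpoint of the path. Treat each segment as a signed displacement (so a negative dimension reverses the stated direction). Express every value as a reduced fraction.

Apply edit: d3 := 4
  d4 = d1*3 + d2 = 35
  d5 = d4*3 = 105
  d6 = d1/2 - d3 - d5/5 = -22
  d7 = d6/3 = -22/3
Walk from origin (0, 0):
  seg 1: up by d4 = 35 → (0, 35)
  seg 2: left by d2 = 17 → (-17, 35)
  seg 3: up by d6 = -22 → (-17, 13)
  seg 4: down by d1 = 6 → (-17, 7)
  seg 5: left by d7 = -22/3 → (-29/3, 7)
  seg 6: up by d5 = 105 → (-29/3, 112)
  seg 7: right by d7 = -22/3 → (-17, 112)
  seg 8: down by d7 = -22/3 → (-17, 358/3)
  seg 9: right by d4 = 35 → (18, 358/3)
  seg 10: up by d5 = 105 → (18, 673/3)

d4 = 35
d5 = 105
d6 = -22
d7 = -22/3
endpoint = (18, 673/3)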